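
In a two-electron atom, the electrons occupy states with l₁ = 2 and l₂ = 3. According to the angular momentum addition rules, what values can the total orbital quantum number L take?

L runs from |2 − 3| = 1 to 2 + 3 = 5.
Allowed values: L = 1, 2, 3, 4, 5.

L = 1, 2, 3, 4, 5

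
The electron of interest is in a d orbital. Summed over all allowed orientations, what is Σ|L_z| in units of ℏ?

Σ|L_z| = 6 ℏ

A d state has l = 2.
m_l ∈ {-2, -1, 0, 1, 2}.
Σ|m_l| = l(l+1) = 6.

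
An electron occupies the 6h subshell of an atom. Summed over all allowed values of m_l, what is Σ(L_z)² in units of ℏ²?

For 6h, l = 5.
The allowed m_l values are -5, -4, -3, -2, -1, 0, 1, 2, 3, 4, 5.
Σ m_l² = 2·(1 + 4 + 9 + 16 + 25) = 110.

Σ(L_z)² = 110 ℏ²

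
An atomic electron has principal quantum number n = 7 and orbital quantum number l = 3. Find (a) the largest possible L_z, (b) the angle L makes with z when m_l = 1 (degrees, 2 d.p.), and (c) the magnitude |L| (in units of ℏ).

L_z,max = 3ℏ; θ(m_l=1) ≈ 73.22°; |L| = 2√3 ℏ ≈ 3.464ℏ

L_z,max = lℏ = 3ℏ.
For m_l = 1: cos θ = 1/√12, θ ≈ 73.22°.
|L| = ℏ√(3·4) = 2√3 ℏ ≈ 3.464ℏ.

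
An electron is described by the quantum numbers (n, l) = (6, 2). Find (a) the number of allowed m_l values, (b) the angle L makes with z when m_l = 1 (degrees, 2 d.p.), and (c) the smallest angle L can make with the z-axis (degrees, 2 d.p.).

5 values; θ(m_l=1) ≈ 65.91°; θ_min ≈ 35.26°

There are 2l+1 = 5 values of m_l.
For m_l = 1: cos θ = 1/√6, θ ≈ 65.91°.
cos θ_min = 2/√6, so θ_min ≈ 35.26°.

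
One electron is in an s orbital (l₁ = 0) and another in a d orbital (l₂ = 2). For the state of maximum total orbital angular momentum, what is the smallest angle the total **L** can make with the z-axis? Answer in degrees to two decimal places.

θ_min ≈ 35.26°

The total orbital quantum number L ranges from |l₁ − l₂| to l₁ + l₂ in integer steps.
L ∈ {2}.
The maximum is L = 2, with |L_tot| = ℏ√(2·3) = √6 ℏ.
The minimum angle with z is arccos(2/√6) ≈ 35.26°.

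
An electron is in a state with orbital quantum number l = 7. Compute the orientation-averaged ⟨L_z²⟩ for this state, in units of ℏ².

⟨L_z²⟩ = 18.67 ℏ²

m_l ∈ {-7, -6, -5, -4, -3, -2, -1, 0, 1, 2, 3, 4, 5, 6, 7}.
⟨L_z²⟩ = ℏ²·l(l+1)/3 = 18.67ℏ².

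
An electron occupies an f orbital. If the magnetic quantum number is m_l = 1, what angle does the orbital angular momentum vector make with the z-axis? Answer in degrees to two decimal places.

An f state has l = 3.
|L| = √(l(l+1)) ℏ = 2√3 ℏ.
L_z = m_l ℏ = 1ℏ.
cos θ = L_z/|L| = 1/√12, so θ ≈ 73.22°.

θ ≈ 73.22°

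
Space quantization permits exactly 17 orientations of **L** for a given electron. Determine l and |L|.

Since there are 2l+1 = 17 values of m_l, l = 8.
|L| = ℏ√(l(l+1)) = ℏ√(8·9) = 6√2 ℏ.

l = 8, |L| = 6√2 ℏ ≈ 8.485ℏ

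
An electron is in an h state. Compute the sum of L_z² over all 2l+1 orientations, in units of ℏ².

An h state has l = 5.
m_l runs from −5 to 5, i.e. {-5, -4, -3, -2, -1, 0, 1, 2, 3, 4, 5}.
Σ m_l² = l(l+1)(2l+1)/3 = 5·6·11/3 = 110.

Σ(L_z)² = 110 ℏ²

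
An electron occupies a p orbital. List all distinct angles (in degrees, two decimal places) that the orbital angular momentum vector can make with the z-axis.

A p state has l = 1.
|L|² = l(l+1)ℏ² = 2ℏ², so |L| = √2 ℏ.
cos θ = m_l/√2 for each m_l ∈ {-1, 0, 1}.

θ ∈ {45.00°, 90.00°, 135.00°}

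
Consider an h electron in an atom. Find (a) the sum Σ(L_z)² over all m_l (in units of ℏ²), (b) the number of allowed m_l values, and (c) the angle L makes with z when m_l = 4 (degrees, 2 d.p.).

Σ(L_z)² = 110 ℏ²; 11 values; θ(m_l=4) ≈ 43.09°

For an h orbital, l = 5.
Σ m_l² = 110, so Σ(L_z)² = 110 ℏ².
There are 2l+1 = 11 values of m_l.
For m_l = 4: cos θ = 4/√30, θ ≈ 43.09°.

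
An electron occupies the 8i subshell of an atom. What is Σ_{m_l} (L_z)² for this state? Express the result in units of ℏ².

For 8i, l = 6.
m_l ∈ {-6, -5, -4, -3, -2, -1, 0, 1, 2, 3, 4, 5, 6}.
Σ m_l² = l(l+1)(2l+1)/3 = 6·7·13/3 = 182.

Σ(L_z)² = 182 ℏ²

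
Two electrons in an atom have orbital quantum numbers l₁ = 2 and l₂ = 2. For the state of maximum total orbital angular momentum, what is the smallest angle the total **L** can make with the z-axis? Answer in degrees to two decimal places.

θ_min ≈ 26.57°

By the triangle rule, |l₁ − l₂| ≤ L ≤ l₁ + l₂.
Allowed values: L = 0, 1, 2, 3, 4.
The maximum is L = 4, with |L_tot| = ℏ√(4·5) = 2√5 ℏ.
The minimum angle with z is arccos(4/√20) ≈ 26.57°.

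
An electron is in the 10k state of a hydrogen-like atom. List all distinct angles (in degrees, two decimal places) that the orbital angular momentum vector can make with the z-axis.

For 10k, l = 7.
|L|² = l(l+1)ℏ² = 56ℏ², so |L| = 2√14 ℏ.
cos θ = m_l/√56 for each m_l ∈ {-7, -6, -5, -4, -3, -2, -1, 0, 1, 2, 3, 4, 5, 6, 7}.

θ ∈ {20.70°, 36.70°, 48.08°, 57.69°, 66.37°, 74.50°, 82.32°, 90.00°, 97.68°, 105.50°, 113.63°, 122.31°, 131.92°, 143.30°, 159.30°}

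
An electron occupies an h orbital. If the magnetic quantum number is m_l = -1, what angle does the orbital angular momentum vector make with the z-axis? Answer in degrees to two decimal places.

For an h orbital, l = 5.
|L| = ℏ√(l(l+1)) = √30 ℏ.
L_z = m_l ℏ = −1ℏ.
cos θ = L_z/|L| = -1/√30, so θ ≈ 100.52°.

θ ≈ 100.52°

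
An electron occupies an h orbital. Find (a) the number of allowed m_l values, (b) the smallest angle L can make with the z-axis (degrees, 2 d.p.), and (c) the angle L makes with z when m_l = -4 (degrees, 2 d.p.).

For an h orbital, l = 5.
There are 2l+1 = 11 values of m_l.
cos θ_min = 5/√30, so θ_min ≈ 24.09°.
For m_l = -4: cos θ = -4/√30, θ ≈ 136.91°.

11 values; θ_min ≈ 24.09°; θ(m_l=-4) ≈ 136.91°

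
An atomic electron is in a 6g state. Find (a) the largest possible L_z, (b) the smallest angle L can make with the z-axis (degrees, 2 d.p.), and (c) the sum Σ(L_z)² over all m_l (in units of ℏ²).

The 6g subshell has l = 4.
L_z,max = lℏ = 4ℏ.
cos θ_min = 4/√20, so θ_min ≈ 26.57°.
Σ m_l² = 60, so Σ(L_z)² = 60 ℏ².

L_z,max = 4ℏ; θ_min ≈ 26.57°; Σ(L_z)² = 60 ℏ²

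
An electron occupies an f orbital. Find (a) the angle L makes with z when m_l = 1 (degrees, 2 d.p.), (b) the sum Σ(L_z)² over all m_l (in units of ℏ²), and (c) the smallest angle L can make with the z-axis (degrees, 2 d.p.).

θ(m_l=1) ≈ 73.22°; Σ(L_z)² = 28 ℏ²; θ_min ≈ 30.00°

An f state has l = 3.
For m_l = 1: cos θ = 1/√12, θ ≈ 73.22°.
Σ m_l² = 28, so Σ(L_z)² = 28 ℏ².
cos θ_min = 3/√12, so θ_min ≈ 30.00°.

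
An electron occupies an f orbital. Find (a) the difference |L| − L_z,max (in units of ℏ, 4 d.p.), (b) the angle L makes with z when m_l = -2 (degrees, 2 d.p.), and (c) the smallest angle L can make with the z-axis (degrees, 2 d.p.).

|L|−L_z,max ≈ 0.4641ℏ; θ(m_l=-2) ≈ 125.26°; θ_min ≈ 30.00°

For an f orbital, l = 3.
|L| − L_z,max = (2√3 − 3)ℏ ≈ 0.4641ℏ.
For m_l = -2: cos θ = -2/√12, θ ≈ 125.26°.
cos θ_min = 3/√12, so θ_min ≈ 30.00°.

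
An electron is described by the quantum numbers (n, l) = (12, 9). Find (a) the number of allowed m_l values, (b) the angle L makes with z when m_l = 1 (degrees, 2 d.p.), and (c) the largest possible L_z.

19 values; θ(m_l=1) ≈ 83.95°; L_z,max = 9ℏ

There are 2l+1 = 19 values of m_l.
For m_l = 1: cos θ = 1/√90, θ ≈ 83.95°.
L_z,max = lℏ = 9ℏ.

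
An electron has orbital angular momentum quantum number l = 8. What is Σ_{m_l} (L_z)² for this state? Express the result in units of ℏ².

Σ(L_z)² = 408 ℏ²

m_l runs from −8 to 8, i.e. {-8, -7, -6, -5, -4, -3, -2, -1, 0, 1, 2, 3, 4, 5, 6, 7, 8}.
Summing m² from −8 to 8: Σ m_l² = 408.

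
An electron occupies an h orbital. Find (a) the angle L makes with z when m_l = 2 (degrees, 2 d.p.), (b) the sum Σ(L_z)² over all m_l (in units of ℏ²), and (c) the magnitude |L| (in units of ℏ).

H corresponds to l = 5.
For m_l = 2: cos θ = 2/√30, θ ≈ 68.58°.
Σ m_l² = 110, so Σ(L_z)² = 110 ℏ².
|L| = ℏ√(5·6) = √30 ℏ ≈ 5.477ℏ.

θ(m_l=2) ≈ 68.58°; Σ(L_z)² = 110 ℏ²; |L| = √30 ℏ ≈ 5.477ℏ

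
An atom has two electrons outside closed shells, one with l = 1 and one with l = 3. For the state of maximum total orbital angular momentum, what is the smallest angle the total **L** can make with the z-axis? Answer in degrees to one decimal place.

The total orbital quantum number L ranges from |l₁ − l₂| to l₁ + l₂ in integer steps.
L ∈ {2, 3, 4}.
The maximum is L = 4, with |L_tot| = ℏ√(4·5) = 2√5 ℏ.
The minimum angle with z is arccos(4/√20) ≈ 26.6°.

θ_min ≈ 26.6°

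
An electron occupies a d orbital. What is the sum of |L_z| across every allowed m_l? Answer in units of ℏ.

Σ|L_z| = 6 ℏ

The letter d corresponds to l = 2.
m_l ∈ {-2, -1, 0, 1, 2}.
Σ|m_l| = 2·2(2+1)/2 = 6.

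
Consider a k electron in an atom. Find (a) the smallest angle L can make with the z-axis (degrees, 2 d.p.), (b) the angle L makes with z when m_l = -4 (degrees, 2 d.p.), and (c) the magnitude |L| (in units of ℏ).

The letter k corresponds to l = 7.
cos θ_min = 7/√56, so θ_min ≈ 20.70°.
For m_l = -4: cos θ = -4/√56, θ ≈ 122.31°.
|L| = ℏ√(7·8) = 2√14 ℏ ≈ 7.483ℏ.

θ_min ≈ 20.70°; θ(m_l=-4) ≈ 122.31°; |L| = 2√14 ℏ ≈ 7.483ℏ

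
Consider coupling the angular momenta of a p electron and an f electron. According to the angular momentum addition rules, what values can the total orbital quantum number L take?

L = 2, 3, 4

By the triangle rule, |l₁ − l₂| ≤ L ≤ l₁ + l₂.
Allowed values: L = 2, 3, 4.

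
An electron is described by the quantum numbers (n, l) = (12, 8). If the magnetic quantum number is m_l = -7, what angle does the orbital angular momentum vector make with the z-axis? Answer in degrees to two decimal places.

θ ≈ 145.58°

|L| = ℏ√(l(l+1)) = 6√2 ℏ.
L_z = m_l ℏ = −7ℏ.
cos θ = L_z/|L| = -7/√72, so θ ≈ 145.58°.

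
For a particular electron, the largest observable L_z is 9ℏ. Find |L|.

|L| = 3√10 ℏ ≈ 9.487ℏ

L_z,max = lℏ, so l = 9.
|L| = ℏ√(l(l+1)) = 3√10 ℏ.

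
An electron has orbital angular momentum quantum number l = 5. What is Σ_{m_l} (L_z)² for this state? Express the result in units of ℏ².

m_l ∈ {-5, -4, -3, -2, -1, 0, 1, 2, 3, 4, 5}.
Σ m_l² = 2·(1 + 4 + 9 + 16 + 25) = 110.

Σ(L_z)² = 110 ℏ²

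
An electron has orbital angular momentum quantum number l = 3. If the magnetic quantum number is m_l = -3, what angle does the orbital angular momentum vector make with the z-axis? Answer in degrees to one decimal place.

|L|² = l(l+1)ℏ² = 12ℏ², so |L| = 2√3 ℏ.
L_z = m_l ℏ = −3ℏ.
cos θ = L_z/|L| = -3/√12, so θ ≈ 150.0°.

θ ≈ 150.0°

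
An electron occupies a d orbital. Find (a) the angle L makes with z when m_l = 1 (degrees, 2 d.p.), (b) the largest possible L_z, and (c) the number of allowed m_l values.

A d state has l = 2.
For m_l = 1: cos θ = 1/√6, θ ≈ 65.91°.
L_z,max = lℏ = 2ℏ.
There are 2l+1 = 5 values of m_l.

θ(m_l=1) ≈ 65.91°; L_z,max = 2ℏ; 5 values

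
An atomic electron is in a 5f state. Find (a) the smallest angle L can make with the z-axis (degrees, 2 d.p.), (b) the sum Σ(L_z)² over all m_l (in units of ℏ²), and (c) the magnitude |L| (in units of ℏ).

θ_min ≈ 30.00°; Σ(L_z)² = 28 ℏ²; |L| = 2√3 ℏ ≈ 3.464ℏ

5f means n = 5, l = 3.
cos θ_min = 3/√12, so θ_min ≈ 30.00°.
Σ m_l² = 28, so Σ(L_z)² = 28 ℏ².
|L| = ℏ√(3·4) = 2√3 ℏ ≈ 3.464ℏ.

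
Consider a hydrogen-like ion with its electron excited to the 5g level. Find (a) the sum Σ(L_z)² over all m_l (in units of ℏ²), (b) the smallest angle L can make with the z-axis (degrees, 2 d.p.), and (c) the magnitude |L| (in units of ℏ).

The 5g level has l = 4.
Σ m_l² = 60, so Σ(L_z)² = 60 ℏ².
cos θ_min = 4/√20, so θ_min ≈ 26.57°.
|L| = ℏ√(4·5) = 2√5 ℏ ≈ 4.472ℏ.

Σ(L_z)² = 60 ℏ²; θ_min ≈ 26.57°; |L| = 2√5 ℏ ≈ 4.472ℏ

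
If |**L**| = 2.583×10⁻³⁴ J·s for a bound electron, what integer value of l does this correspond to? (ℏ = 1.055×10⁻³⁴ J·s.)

In units of ℏ, |L| ≈ 2.448.
Set l(l+1) = 5.99; the integer solution is l = 2.

l = 2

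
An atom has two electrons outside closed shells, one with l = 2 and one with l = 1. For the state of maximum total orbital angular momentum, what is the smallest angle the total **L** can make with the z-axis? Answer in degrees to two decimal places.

L runs from |2 − 1| = 1 to 2 + 1 = 3.
So L can be 1, 2, 3.
The maximum is L = 3, with |L_tot| = ℏ√(3·4) = 2√3 ℏ.
The minimum angle with z is arccos(3/√12) ≈ 30.00°.

θ_min ≈ 30.00°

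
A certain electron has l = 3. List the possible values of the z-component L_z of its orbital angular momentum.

L_z ∈ {−3ℏ, −2ℏ, −ℏ, 0, ℏ, 2ℏ, 3ℏ}

L_z = m_l ℏ with m_l ranging from −l to +l in integer steps.
For l = 3: m_l ∈ {-3, -2, -1, 0, 1, 2, 3}.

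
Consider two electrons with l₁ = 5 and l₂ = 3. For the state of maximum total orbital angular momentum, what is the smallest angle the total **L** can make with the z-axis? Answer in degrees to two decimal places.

θ_min ≈ 19.47°

L runs from |5 − 3| = 2 to 5 + 3 = 8.
L ∈ {2, 3, 4, 5, 6, 7, 8}.
The maximum is L = 8, with |L_tot| = ℏ√(8·9) = 6√2 ℏ.
The minimum angle with z is arccos(8/√72) ≈ 19.47°.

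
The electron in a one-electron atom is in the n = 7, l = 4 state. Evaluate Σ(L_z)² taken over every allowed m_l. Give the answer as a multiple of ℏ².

m_l ∈ {-4, -3, -2, -1, 0, 1, 2, 3, 4}.
Summing m² from −4 to 4: Σ m_l² = 60.

Σ(L_z)² = 60 ℏ²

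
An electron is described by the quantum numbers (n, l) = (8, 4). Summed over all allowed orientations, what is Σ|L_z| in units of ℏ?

m_l runs from −4 to 4, i.e. {-4, -3, -2, -1, 0, 1, 2, 3, 4}.
Σ|m_l| = l(l+1) = 20.

Σ|L_z| = 20 ℏ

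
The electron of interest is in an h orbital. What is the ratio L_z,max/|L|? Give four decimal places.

An h state has l = 5.
|L| = √30 ℏ ≈ 5.4772ℏ, while L_z,max = lℏ = 5ℏ.
L_z,max/|L| = 5/√30 = 0.9129.

L_z,max/|L| = 0.9129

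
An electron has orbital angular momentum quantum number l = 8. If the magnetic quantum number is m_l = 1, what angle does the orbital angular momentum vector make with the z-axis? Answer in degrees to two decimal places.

|L| = ℏ√(l(l+1)) = 6√2 ℏ.
L_z = m_l ℏ = 1ℏ.
cos θ = L_z/|L| = 1/√72, so θ ≈ 83.23°.

θ ≈ 83.23°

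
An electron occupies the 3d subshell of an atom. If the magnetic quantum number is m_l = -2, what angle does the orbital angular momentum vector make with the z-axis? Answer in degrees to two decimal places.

θ ≈ 144.74°

For 3d, l = 2.
|L| = √(l(l+1)) ℏ = √6 ℏ.
L_z = m_l ℏ = −2ℏ.
cos θ = L_z/|L| = -2/√6, so θ ≈ 144.74°.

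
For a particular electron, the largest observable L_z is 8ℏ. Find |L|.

The maximum L_z equals lℏ, giving l = 8.
Then |L| = ℏ√(8·9) = 6√2 ℏ.

|L| = 6√2 ℏ ≈ 8.485ℏ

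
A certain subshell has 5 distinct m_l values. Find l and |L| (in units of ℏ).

l = 2, |L| = √6 ℏ ≈ 2.449ℏ

5 = 2l + 1, so l = (5−1)/2 = 2.
|L| = ℏ√(l(l+1)) = ℏ√(2·3) = √6 ℏ.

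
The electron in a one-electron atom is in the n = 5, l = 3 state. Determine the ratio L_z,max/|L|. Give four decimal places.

L_z,max/|L| = 0.8660

|L| = 2√3 ℏ ≈ 3.4641ℏ, while L_z,max = lℏ = 3ℏ.
L_z,max/|L| = 3/√12 = 0.8660.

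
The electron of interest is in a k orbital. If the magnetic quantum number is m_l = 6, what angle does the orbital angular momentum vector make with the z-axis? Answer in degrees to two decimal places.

The letter k corresponds to l = 7.
|L| = ℏ√(l(l+1)) = 2√14 ℏ.
L_z = m_l ℏ = 6ℏ.
cos θ = L_z/|L| = 6/√56, so θ ≈ 36.70°.

θ ≈ 36.70°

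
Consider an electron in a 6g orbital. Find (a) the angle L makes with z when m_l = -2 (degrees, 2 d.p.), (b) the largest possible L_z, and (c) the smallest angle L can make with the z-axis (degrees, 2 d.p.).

θ(m_l=-2) ≈ 116.57°; L_z,max = 4ℏ; θ_min ≈ 26.57°

For 6g, l = 4.
For m_l = -2: cos θ = -2/√20, θ ≈ 116.57°.
L_z,max = lℏ = 4ℏ.
cos θ_min = 4/√20, so θ_min ≈ 26.57°.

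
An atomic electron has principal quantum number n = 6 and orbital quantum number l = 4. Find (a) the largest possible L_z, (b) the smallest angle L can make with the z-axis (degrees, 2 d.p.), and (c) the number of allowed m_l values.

L_z,max = 4ℏ; θ_min ≈ 26.57°; 9 values

L_z,max = lℏ = 4ℏ.
cos θ_min = 4/√20, so θ_min ≈ 26.57°.
There are 2l+1 = 9 values of m_l.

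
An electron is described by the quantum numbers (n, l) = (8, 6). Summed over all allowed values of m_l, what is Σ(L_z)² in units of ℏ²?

m_l runs from −6 to 6, i.e. {-6, -5, -4, -3, -2, -1, 0, 1, 2, 3, 4, 5, 6}.
Summing m² from −6 to 6: Σ m_l² = 182.

Σ(L_z)² = 182 ℏ²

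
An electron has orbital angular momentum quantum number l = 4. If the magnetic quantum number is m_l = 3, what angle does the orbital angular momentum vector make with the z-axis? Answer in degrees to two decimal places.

|L| = ℏ√(l(l+1)) = 2√5 ℏ.
L_z = m_l ℏ = 3ℏ.
cos θ = L_z/|L| = 3/√20, so θ ≈ 47.87°.

θ ≈ 47.87°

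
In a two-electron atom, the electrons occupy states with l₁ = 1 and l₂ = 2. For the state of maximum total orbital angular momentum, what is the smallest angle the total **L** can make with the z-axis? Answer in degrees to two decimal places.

By the triangle rule, |l₁ − l₂| ≤ L ≤ l₁ + l₂.
Allowed values: L = 1, 2, 3.
The maximum is L = 3, with |L_tot| = ℏ√(3·4) = 2√3 ℏ.
The minimum angle with z is arccos(3/√12) ≈ 30.00°.

θ_min ≈ 30.00°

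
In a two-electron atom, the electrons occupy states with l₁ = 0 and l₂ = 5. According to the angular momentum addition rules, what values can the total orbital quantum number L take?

L runs from |0 − 5| = 5 to 0 + 5 = 5.
L ∈ {5}.

L = 5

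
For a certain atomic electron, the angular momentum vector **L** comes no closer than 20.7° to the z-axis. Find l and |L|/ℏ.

l = 7, |L| = 2√14 ℏ ≈ 7.483ℏ

cos θ_min = l/√(l(l+1)) = √(l/(l+1)), so l/(l+1) = cos²(20.7°) = 0.8751.
l = cos²θ/sin²θ ≈ 7.
Then |L| = ℏ√(7·8) = 2√14 ℏ.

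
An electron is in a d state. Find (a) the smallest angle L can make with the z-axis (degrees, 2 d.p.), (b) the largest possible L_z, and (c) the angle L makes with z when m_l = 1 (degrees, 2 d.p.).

For a d orbital, l = 2.
cos θ_min = 2/√6, so θ_min ≈ 35.26°.
L_z,max = lℏ = 2ℏ.
For m_l = 1: cos θ = 1/√6, θ ≈ 65.91°.

θ_min ≈ 35.26°; L_z,max = 2ℏ; θ(m_l=1) ≈ 65.91°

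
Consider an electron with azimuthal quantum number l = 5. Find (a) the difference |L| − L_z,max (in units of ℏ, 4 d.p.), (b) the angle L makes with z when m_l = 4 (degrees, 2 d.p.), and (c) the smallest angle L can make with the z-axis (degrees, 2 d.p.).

|L|−L_z,max ≈ 0.4772ℏ; θ(m_l=4) ≈ 43.09°; θ_min ≈ 24.09°

|L| − L_z,max = (√30 − 5)ℏ ≈ 0.4772ℏ.
For m_l = 4: cos θ = 4/√30, θ ≈ 43.09°.
cos θ_min = 5/√30, so θ_min ≈ 24.09°.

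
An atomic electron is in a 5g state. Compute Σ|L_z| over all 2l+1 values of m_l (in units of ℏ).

For 5g, l = 4.
m_l runs from −4 to 4, i.e. {-4, -3, -2, -1, 0, 1, 2, 3, 4}.
Σ|m_l| = l(l+1) = 20.

Σ|L_z| = 20 ℏ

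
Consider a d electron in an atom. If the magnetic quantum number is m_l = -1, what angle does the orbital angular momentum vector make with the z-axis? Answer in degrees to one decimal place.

A d state has l = 2.
|L| = √(l(l+1)) ℏ = √6 ℏ.
L_z = m_l ℏ = −1ℏ.
cos θ = L_z/|L| = -1/√6, so θ ≈ 114.1°.

θ ≈ 114.1°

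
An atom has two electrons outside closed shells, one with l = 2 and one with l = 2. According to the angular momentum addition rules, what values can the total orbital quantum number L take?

L = 0, 1, 2, 3, 4

Angular momentum addition gives L = |l₁ − l₂|, …, l₁ + l₂.
L ∈ {0, 1, 2, 3, 4}.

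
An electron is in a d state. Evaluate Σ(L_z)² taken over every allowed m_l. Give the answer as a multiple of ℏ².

Σ(L_z)² = 10 ℏ²

For a d orbital, l = 2.
m_l ∈ {-2, -1, 0, 1, 2}.
Σ m_l² = 2·(1 + 4) = 10.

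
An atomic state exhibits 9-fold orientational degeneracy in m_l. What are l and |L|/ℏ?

l = 4, |L| = 2√5 ℏ ≈ 4.472ℏ

Since there are 2l+1 = 9 values of m_l, l = 4.
Then |L| = √(l(l+1)) ℏ = 2√5 ℏ.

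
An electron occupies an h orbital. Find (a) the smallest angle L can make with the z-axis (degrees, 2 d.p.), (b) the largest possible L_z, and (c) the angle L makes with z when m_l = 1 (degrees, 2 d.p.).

The letter h corresponds to l = 5.
cos θ_min = 5/√30, so θ_min ≈ 24.09°.
L_z,max = lℏ = 5ℏ.
For m_l = 1: cos θ = 1/√30, θ ≈ 79.48°.

θ_min ≈ 24.09°; L_z,max = 5ℏ; θ(m_l=1) ≈ 79.48°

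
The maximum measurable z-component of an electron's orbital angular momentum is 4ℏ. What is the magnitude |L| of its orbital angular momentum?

|L| = 2√5 ℏ ≈ 4.472ℏ

The maximum L_z equals lℏ, giving l = 4.
Then |L| = ℏ√(4·5) = 2√5 ℏ.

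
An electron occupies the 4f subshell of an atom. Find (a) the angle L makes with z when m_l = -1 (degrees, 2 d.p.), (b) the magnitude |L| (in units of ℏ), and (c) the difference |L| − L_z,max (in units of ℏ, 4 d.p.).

θ(m_l=-1) ≈ 106.78°; |L| = 2√3 ℏ ≈ 3.464ℏ; |L|−L_z,max ≈ 0.4641ℏ

For 4f, l = 3.
For m_l = -1: cos θ = -1/√12, θ ≈ 106.78°.
|L| = ℏ√(3·4) = 2√3 ℏ ≈ 3.464ℏ.
|L| − L_z,max = (2√3 − 3)ℏ ≈ 0.4641ℏ.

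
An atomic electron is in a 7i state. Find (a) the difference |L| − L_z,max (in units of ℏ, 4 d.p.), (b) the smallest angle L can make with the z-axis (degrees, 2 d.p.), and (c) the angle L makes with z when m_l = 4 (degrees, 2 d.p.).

For 7i, l = 6.
|L| − L_z,max = (√42 − 6)ℏ ≈ 0.4807ℏ.
cos θ_min = 6/√42, so θ_min ≈ 22.21°.
For m_l = 4: cos θ = 4/√42, θ ≈ 51.89°.

|L|−L_z,max ≈ 0.4807ℏ; θ_min ≈ 22.21°; θ(m_l=4) ≈ 51.89°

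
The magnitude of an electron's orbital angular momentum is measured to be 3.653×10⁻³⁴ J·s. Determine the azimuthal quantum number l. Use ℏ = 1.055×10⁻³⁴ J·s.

Dividing by ℏ: |L|/ℏ ≈ 3.463.
(|L|/ℏ)² = l(l+1) ≈ 11.99 ⇒ l = 3.

l = 3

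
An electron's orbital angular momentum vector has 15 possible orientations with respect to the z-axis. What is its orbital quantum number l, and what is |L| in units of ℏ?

l = 7, |L| = 2√14 ℏ ≈ 7.483ℏ

Since there are 2l+1 = 15 values of m_l, l = 7.
|L| = ℏ√(l(l+1)) = ℏ√(7·8) = 2√14 ℏ.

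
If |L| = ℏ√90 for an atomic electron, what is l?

Since |L|² = l(l+1)ℏ², l(l+1) = 90.
The positive root is l = 9.

l = 9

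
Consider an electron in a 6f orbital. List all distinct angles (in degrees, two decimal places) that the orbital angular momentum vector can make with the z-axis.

θ ∈ {30.00°, 54.74°, 73.22°, 90.00°, 106.78°, 125.26°, 150.00°}

The 6f subshell has l = 3.
|L|² = l(l+1)ℏ² = 12ℏ², so |L| = 2√3 ℏ.
cos θ = m_l/√12 for each m_l ∈ {-3, -2, -1, 0, 1, 2, 3}.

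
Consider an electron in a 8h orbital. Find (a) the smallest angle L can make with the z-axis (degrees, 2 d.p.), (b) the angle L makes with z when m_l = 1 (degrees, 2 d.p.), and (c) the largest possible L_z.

The 8h subshell has l = 5.
cos θ_min = 5/√30, so θ_min ≈ 24.09°.
For m_l = 1: cos θ = 1/√30, θ ≈ 79.48°.
L_z,max = lℏ = 5ℏ.

θ_min ≈ 24.09°; θ(m_l=1) ≈ 79.48°; L_z,max = 5ℏ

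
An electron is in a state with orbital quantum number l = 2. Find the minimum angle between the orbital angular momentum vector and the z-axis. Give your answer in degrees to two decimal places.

θ_min ≈ 35.26°

|L| = √(l(l+1)) ℏ = √6 ℏ.
The smallest angle corresponds to the largest L_z, i.e. m_l = l = 2, giving L_z = 2ℏ.
cos θ_min = 2/√6, so θ_min ≈ 35.26°.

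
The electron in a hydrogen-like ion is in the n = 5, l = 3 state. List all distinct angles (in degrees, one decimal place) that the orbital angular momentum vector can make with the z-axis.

|L|² = l(l+1)ℏ² = 12ℏ², so |L| = 2√3 ℏ.
cos θ = m_l/√12 for each m_l ∈ {-3, -2, -1, 0, 1, 2, 3}.

θ ∈ {30.0°, 54.7°, 73.2°, 90.0°, 106.8°, 125.3°, 150.0°}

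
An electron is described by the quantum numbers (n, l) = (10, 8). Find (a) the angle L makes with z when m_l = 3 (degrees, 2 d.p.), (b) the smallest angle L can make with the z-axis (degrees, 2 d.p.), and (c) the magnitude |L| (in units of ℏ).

For m_l = 3: cos θ = 3/√72, θ ≈ 69.30°.
cos θ_min = 8/√72, so θ_min ≈ 19.47°.
|L| = ℏ√(8·9) = 6√2 ℏ ≈ 8.485ℏ.

θ(m_l=3) ≈ 69.30°; θ_min ≈ 19.47°; |L| = 6√2 ℏ ≈ 8.485ℏ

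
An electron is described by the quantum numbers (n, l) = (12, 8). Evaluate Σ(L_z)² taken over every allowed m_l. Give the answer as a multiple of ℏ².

Σ(L_z)² = 408 ℏ²

m_l ∈ {-8, -7, -6, -5, -4, -3, -2, -1, 0, 1, 2, 3, 4, 5, 6, 7, 8}.
Σ m_l² = 2·(1 + 4 + 9 + 16 + 25 + 36 + 49 + 64) = 408.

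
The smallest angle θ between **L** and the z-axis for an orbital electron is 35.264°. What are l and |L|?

l = 2, |L| = √6 ℏ ≈ 2.449ℏ

cos²θ_min = l/(l+1) = 0.6667.
Solving: l = 2.
Then |L| = ℏ√(2·3) = √6 ℏ.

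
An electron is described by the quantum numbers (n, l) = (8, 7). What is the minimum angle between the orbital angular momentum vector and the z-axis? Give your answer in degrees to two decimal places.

θ_min ≈ 20.70°

|L|² = l(l+1)ℏ² = 56ℏ², so |L| = 2√14 ℏ.
The smallest angle corresponds to the largest L_z, i.e. m_l = l = 7, giving L_z = 7ℏ.
cos θ_min = 7/√56, so θ_min ≈ 20.70°.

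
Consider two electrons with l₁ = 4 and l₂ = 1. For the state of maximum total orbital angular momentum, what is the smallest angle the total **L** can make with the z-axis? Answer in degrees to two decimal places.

θ_min ≈ 24.09°

The total orbital quantum number L ranges from |l₁ − l₂| to l₁ + l₂ in integer steps.
So L can be 3, 4, 5.
The maximum is L = 5, with |L_tot| = ℏ√(5·6) = √30 ℏ.
The minimum angle with z is arccos(5/√30) ≈ 24.09°.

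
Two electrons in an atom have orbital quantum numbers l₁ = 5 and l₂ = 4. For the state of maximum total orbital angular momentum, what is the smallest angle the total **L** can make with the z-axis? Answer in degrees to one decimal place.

θ_min ≈ 18.4°

By the triangle rule, |l₁ − l₂| ≤ L ≤ l₁ + l₂.
L ∈ {1, 2, 3, 4, 5, 6, 7, 8, 9}.
The maximum is L = 9, with |L_tot| = ℏ√(9·10) = 3√10 ℏ.
The minimum angle with z is arccos(9/√90) ≈ 18.4°.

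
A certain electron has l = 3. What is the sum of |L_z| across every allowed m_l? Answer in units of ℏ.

m_l runs from −3 to 3, i.e. {-3, -2, -1, 0, 1, 2, 3}.
Σ|m_l| = l(l+1) = 12.

Σ|L_z| = 12 ℏ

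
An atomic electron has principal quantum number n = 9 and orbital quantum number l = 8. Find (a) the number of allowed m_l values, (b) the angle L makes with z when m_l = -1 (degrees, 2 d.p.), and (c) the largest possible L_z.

17 values; θ(m_l=-1) ≈ 96.77°; L_z,max = 8ℏ

There are 2l+1 = 17 values of m_l.
For m_l = -1: cos θ = -1/√72, θ ≈ 96.77°.
L_z,max = lℏ = 8ℏ.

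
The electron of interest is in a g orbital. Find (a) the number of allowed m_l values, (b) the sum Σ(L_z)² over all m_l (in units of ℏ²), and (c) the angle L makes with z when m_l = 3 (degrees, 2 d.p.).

9 values; Σ(L_z)² = 60 ℏ²; θ(m_l=3) ≈ 47.87°

G corresponds to l = 4.
There are 2l+1 = 9 values of m_l.
Σ m_l² = 60, so Σ(L_z)² = 60 ℏ².
For m_l = 3: cos θ = 3/√20, θ ≈ 47.87°.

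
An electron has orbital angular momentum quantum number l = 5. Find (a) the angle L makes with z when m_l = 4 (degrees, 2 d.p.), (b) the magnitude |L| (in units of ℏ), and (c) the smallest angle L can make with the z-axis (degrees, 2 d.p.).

For m_l = 4: cos θ = 4/√30, θ ≈ 43.09°.
|L| = ℏ√(5·6) = √30 ℏ ≈ 5.477ℏ.
cos θ_min = 5/√30, so θ_min ≈ 24.09°.

θ(m_l=4) ≈ 43.09°; |L| = √30 ℏ ≈ 5.477ℏ; θ_min ≈ 24.09°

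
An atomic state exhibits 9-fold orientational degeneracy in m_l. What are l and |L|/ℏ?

9 = 2l + 1, so l = (9−1)/2 = 4.
|L| = ℏ√(l(l+1)) = ℏ√(4·5) = 2√5 ℏ.

l = 4, |L| = 2√5 ℏ ≈ 4.472ℏ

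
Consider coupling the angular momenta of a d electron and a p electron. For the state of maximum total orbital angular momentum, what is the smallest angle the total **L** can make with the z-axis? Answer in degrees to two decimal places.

L runs from |2 − 1| = 1 to 2 + 1 = 3.
L ∈ {1, 2, 3}.
The maximum is L = 3, with |L_tot| = ℏ√(3·4) = 2√3 ℏ.
The minimum angle with z is arccos(3/√12) ≈ 30.00°.

θ_min ≈ 30.00°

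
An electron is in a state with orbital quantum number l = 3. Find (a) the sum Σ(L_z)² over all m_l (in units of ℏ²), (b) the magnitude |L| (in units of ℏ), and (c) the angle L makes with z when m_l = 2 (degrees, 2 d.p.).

Σ(L_z)² = 28 ℏ²; |L| = 2√3 ℏ ≈ 3.464ℏ; θ(m_l=2) ≈ 54.74°

Σ m_l² = 28, so Σ(L_z)² = 28 ℏ².
|L| = ℏ√(3·4) = 2√3 ℏ ≈ 3.464ℏ.
For m_l = 2: cos θ = 2/√12, θ ≈ 54.74°.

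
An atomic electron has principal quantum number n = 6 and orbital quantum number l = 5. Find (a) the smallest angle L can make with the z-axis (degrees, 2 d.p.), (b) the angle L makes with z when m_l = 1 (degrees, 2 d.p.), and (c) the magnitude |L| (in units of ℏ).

cos θ_min = 5/√30, so θ_min ≈ 24.09°.
For m_l = 1: cos θ = 1/√30, θ ≈ 79.48°.
|L| = ℏ√(5·6) = √30 ℏ ≈ 5.477ℏ.

θ_min ≈ 24.09°; θ(m_l=1) ≈ 79.48°; |L| = √30 ℏ ≈ 5.477ℏ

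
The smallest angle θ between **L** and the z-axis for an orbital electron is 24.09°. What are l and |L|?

l = 5, |L| = √30 ℏ ≈ 5.477ℏ

cos θ_min = l/√(l(l+1)) = √(l/(l+1)), so l/(l+1) = cos²(24.09°) = 0.8334.
l = cos²θ/sin²θ ≈ 5.
Then |L| = ℏ√(5·6) = √30 ℏ.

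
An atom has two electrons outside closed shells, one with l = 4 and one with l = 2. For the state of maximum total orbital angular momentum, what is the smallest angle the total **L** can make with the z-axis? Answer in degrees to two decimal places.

Angular momentum addition gives L = |l₁ − l₂|, …, l₁ + l₂.
L ∈ {2, 3, 4, 5, 6}.
The maximum is L = 6, with |L_tot| = ℏ√(6·7) = √42 ℏ.
The minimum angle with z is arccos(6/√42) ≈ 22.21°.

θ_min ≈ 22.21°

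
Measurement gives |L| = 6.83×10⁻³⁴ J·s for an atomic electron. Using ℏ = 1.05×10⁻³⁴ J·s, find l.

l = 6

In units of ℏ, |L| ≈ 6.505.
Set l(l+1) = 42.31; the integer solution is l = 6.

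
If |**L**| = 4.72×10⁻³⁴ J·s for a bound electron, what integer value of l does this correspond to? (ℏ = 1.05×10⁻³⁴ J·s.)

In units of ℏ, |L| ≈ 4.495.
Set l(l+1) = 20.21; the integer solution is l = 4.

l = 4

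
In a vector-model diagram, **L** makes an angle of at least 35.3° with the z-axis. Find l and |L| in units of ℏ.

cos²θ_min = l/(l+1) = 0.6661.
l = cos²θ/sin²θ ≈ 2.
Then |L| = ℏ√(2·3) = √6 ℏ.

l = 2, |L| = √6 ℏ ≈ 2.449ℏ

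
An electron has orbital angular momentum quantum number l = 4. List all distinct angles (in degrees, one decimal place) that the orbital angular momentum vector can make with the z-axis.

θ ∈ {26.6°, 47.9°, 63.4°, 77.1°, 90.0°, 102.9°, 116.6°, 132.1°, 153.4°}

|L|² = l(l+1)ℏ² = 20ℏ², so |L| = 2√5 ℏ.
cos θ = m_l/√20 for each m_l ∈ {-4, -3, -2, -1, 0, 1, 2, 3, 4}.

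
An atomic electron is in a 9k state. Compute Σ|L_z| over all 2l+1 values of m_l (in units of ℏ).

For 9k, l = 7.
The allowed m_l values are -7, -6, -5, -4, -3, -2, -1, 0, 1, 2, 3, 4, 5, 6, 7.
Σ|m_l| = l(l+1) = 56.

Σ|L_z| = 56 ℏ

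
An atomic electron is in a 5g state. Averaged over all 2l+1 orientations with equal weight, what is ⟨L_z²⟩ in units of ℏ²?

⟨L_z²⟩ = 6.667 ℏ²

The 5g subshell has l = 4.
m_l ∈ {-4, -3, -2, -1, 0, 1, 2, 3, 4}.
Average of L_z² over 9 states: 60/9 ℏ² = 6.667 ℏ².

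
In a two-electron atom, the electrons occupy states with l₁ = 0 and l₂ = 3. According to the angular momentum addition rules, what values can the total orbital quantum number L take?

The total orbital quantum number L ranges from |l₁ − l₂| to l₁ + l₂ in integer steps.
Allowed values: L = 3.

L = 3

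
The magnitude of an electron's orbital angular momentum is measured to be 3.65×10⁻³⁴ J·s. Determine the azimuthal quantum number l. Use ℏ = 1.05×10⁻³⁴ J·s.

l = 3

In units of ℏ, |L| ≈ 3.476.
(|L|/ℏ)² = l(l+1) ≈ 12.08 ⇒ l = 3.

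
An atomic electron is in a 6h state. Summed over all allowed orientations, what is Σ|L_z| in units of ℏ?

Σ|L_z| = 30 ℏ

6h means n = 6, l = 5.
The allowed m_l values are -5, -4, -3, -2, -1, 0, 1, 2, 3, 4, 5.
Σ|m_l| = 2(1+2+…+5) = 30.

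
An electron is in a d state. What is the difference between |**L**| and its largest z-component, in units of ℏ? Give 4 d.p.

A d state has l = 2.
|L| = √6 ℏ ≈ 2.4495ℏ, while L_z,max = lℏ = 2ℏ.
The difference is (√6 − 2)ℏ ≈ 0.4495ℏ.

|L| − L_z,max ≈ 0.4495ℏ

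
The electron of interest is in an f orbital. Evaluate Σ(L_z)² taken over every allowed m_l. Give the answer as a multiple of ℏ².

Σ(L_z)² = 28 ℏ²

The letter f corresponds to l = 3.
m_l runs from −3 to 3, i.e. {-3, -2, -1, 0, 1, 2, 3}.
Σ m_l² = 2·(1 + 4 + 9) = 28.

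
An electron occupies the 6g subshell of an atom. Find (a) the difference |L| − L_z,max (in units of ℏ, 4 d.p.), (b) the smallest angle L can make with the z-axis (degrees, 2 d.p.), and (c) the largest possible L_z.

|L|−L_z,max ≈ 0.4721ℏ; θ_min ≈ 26.57°; L_z,max = 4ℏ

The 6g subshell has l = 4.
|L| − L_z,max = (2√5 − 4)ℏ ≈ 0.4721ℏ.
cos θ_min = 4/√20, so θ_min ≈ 26.57°.
L_z,max = lℏ = 4ℏ.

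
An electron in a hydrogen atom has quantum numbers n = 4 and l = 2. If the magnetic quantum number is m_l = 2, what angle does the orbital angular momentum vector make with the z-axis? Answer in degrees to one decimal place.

|L| = ℏ√(l(l+1)) = √6 ℏ.
L_z = m_l ℏ = 2ℏ.
cos θ = L_z/|L| = 2/√6, so θ ≈ 35.3°.

θ ≈ 35.3°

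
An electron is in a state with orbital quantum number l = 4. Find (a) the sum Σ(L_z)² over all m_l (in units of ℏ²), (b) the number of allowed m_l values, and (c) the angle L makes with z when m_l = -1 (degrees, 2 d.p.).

Σ(L_z)² = 60 ℏ²; 9 values; θ(m_l=-1) ≈ 102.92°

Σ m_l² = 60, so Σ(L_z)² = 60 ℏ².
There are 2l+1 = 9 values of m_l.
For m_l = -1: cos θ = -1/√20, θ ≈ 102.92°.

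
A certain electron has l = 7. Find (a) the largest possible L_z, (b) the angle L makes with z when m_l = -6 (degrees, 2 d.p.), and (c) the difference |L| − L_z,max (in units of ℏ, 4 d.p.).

L_z,max = 7ℏ; θ(m_l=-6) ≈ 143.30°; |L|−L_z,max ≈ 0.4833ℏ

L_z,max = lℏ = 7ℏ.
For m_l = -6: cos θ = -6/√56, θ ≈ 143.30°.
|L| − L_z,max = (2√14 − 7)ℏ ≈ 0.4833ℏ.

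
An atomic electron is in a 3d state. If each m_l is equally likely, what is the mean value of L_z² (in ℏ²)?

⟨L_z²⟩ = 2 ℏ²

For 3d, l = 2.
m_l ∈ {-2, -1, 0, 1, 2}.
⟨L_z²⟩ = ℏ²·l(l+1)/3 = 2ℏ².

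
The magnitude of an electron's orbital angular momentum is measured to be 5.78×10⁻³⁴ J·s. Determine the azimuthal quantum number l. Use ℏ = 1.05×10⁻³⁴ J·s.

l = 5

|L|/ℏ = (5.78×10⁻³⁴)/(1.05×10⁻³⁴) ≈ 5.505.
l(l+1) ≈ 5.505² ≈ 30.30, so l = 5.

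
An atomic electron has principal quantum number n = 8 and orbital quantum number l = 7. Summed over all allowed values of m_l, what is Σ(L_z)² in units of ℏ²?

m_l runs from −7 to 7, i.e. {-7, -6, -5, -4, -3, -2, -1, 0, 1, 2, 3, 4, 5, 6, 7}.
Σ m_l² = l(l+1)(2l+1)/3 = 7·8·15/3 = 280.

Σ(L_z)² = 280 ℏ²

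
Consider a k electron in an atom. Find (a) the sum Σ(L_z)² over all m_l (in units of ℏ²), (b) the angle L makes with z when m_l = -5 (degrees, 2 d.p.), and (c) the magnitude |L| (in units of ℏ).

Σ(L_z)² = 280 ℏ²; θ(m_l=-5) ≈ 131.92°; |L| = 2√14 ℏ ≈ 7.483ℏ

K corresponds to l = 7.
Σ m_l² = 280, so Σ(L_z)² = 280 ℏ².
For m_l = -5: cos θ = -5/√56, θ ≈ 131.92°.
|L| = ℏ√(7·8) = 2√14 ℏ ≈ 7.483ℏ.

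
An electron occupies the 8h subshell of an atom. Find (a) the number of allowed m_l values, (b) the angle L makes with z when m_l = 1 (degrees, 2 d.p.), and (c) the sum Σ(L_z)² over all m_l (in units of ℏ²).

The 8h subshell has l = 5.
There are 2l+1 = 11 values of m_l.
For m_l = 1: cos θ = 1/√30, θ ≈ 79.48°.
Σ m_l² = 110, so Σ(L_z)² = 110 ℏ².

11 values; θ(m_l=1) ≈ 79.48°; Σ(L_z)² = 110 ℏ²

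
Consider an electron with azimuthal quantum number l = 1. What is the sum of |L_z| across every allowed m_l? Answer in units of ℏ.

m_l runs from −1 to 1, i.e. {-1, 0, 1}.
Σ|m_l| = l(l+1) = 2.

Σ|L_z| = 2 ℏ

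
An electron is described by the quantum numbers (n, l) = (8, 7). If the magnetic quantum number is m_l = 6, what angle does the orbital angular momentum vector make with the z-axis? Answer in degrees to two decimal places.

θ ≈ 36.70°

|L| = ℏ√(l(l+1)) = 2√14 ℏ.
L_z = m_l ℏ = 6ℏ.
cos θ = L_z/|L| = 6/√56, so θ ≈ 36.70°.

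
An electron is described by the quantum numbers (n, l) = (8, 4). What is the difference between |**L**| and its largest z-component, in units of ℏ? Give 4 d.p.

|L| − L_z,max ≈ 0.4721ℏ

|L| = 2√5 ℏ ≈ 4.4721ℏ, while L_z,max = lℏ = 4ℏ.
The difference is (2√5 − 4)ℏ ≈ 0.4721ℏ.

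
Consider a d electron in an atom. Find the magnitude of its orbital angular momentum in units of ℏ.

|L| = √6 ℏ ≈ 2.449ℏ

For a d orbital, l = 2.
|L| = ℏ√(l(l+1)) = ℏ√(2·3) = √6 ℏ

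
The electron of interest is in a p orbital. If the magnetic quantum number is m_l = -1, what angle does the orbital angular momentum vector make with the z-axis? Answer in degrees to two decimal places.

The letter p corresponds to l = 1.
|L| = ℏ√(l(l+1)) = √2 ℏ.
L_z = m_l ℏ = −1ℏ.
cos θ = L_z/|L| = -1/√2, so θ ≈ 135.00°.

θ ≈ 135.00°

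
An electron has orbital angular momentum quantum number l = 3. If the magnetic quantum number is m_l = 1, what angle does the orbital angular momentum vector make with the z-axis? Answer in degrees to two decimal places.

θ ≈ 73.22°

|L| = √(l(l+1)) ℏ = 2√3 ℏ.
L_z = m_l ℏ = 1ℏ.
cos θ = L_z/|L| = 1/√12, so θ ≈ 73.22°.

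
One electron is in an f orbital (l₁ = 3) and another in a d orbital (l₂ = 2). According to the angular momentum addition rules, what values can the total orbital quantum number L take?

Angular momentum addition gives L = |l₁ − l₂|, …, l₁ + l₂.
L ∈ {1, 2, 3, 4, 5}.

L = 1, 2, 3, 4, 5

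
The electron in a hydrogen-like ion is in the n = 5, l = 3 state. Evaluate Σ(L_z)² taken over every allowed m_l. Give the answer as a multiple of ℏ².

Σ(L_z)² = 28 ℏ²

m_l runs from −3 to 3, i.e. {-3, -2, -1, 0, 1, 2, 3}.
Σ m_l² = l(l+1)(2l+1)/3 = 3·4·7/3 = 28.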